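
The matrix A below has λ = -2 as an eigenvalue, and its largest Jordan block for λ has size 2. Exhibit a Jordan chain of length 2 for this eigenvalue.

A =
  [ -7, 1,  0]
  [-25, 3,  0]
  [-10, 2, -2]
A Jordan chain for λ = -2 of length 2:
v_1 = (-5, -25, -10)ᵀ
v_2 = (1, 0, 0)ᵀ

Let N = A − (-2)·I. We want v_2 with N^2 v_2 = 0 but N^1 v_2 ≠ 0; then v_{j-1} := N · v_j for j = 2, …, 2.

Pick v_2 = (1, 0, 0)ᵀ.
Then v_1 = N · v_2 = (-5, -25, -10)ᵀ.

Sanity check: (A − (-2)·I) v_1 = (0, 0, 0)ᵀ = 0. ✓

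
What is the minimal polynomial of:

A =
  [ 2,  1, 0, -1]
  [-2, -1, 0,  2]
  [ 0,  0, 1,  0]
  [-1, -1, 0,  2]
x^2 - 2*x + 1

The characteristic polynomial is χ_A(x) = (x - 1)^4, so the eigenvalues are known. The minimal polynomial is
  m_A(x) = Π_λ (x − λ)^{k_λ}
where k_λ is the size of the *largest* Jordan block for λ (equivalently, the smallest k with (A − λI)^k v = 0 for every generalised eigenvector v of λ).

  λ = 1: largest Jordan block has size 2, contributing (x − 1)^2

So m_A(x) = (x - 1)^2 = x^2 - 2*x + 1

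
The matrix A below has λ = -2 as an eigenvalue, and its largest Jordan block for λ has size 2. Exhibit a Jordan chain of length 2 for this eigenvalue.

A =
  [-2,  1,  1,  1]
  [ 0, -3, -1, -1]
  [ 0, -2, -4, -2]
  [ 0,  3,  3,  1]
A Jordan chain for λ = -2 of length 2:
v_1 = (1, -1, -2, 3)ᵀ
v_2 = (0, 1, 0, 0)ᵀ

Let N = A − (-2)·I. We want v_2 with N^2 v_2 = 0 but N^1 v_2 ≠ 0; then v_{j-1} := N · v_j for j = 2, …, 2.

Pick v_2 = (0, 1, 0, 0)ᵀ.
Then v_1 = N · v_2 = (1, -1, -2, 3)ᵀ.

Sanity check: (A − (-2)·I) v_1 = (0, 0, 0, 0)ᵀ = 0. ✓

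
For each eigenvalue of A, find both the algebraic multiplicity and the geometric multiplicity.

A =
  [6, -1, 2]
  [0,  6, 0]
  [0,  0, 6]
λ = 6: alg = 3, geom = 2

Step 1 — factor the characteristic polynomial to read off the algebraic multiplicities:
  χ_A(x) = (x - 6)^3

Step 2 — compute geometric multiplicities via the rank-nullity identity g(λ) = n − rank(A − λI):
  rank(A − (6)·I) = 1, so dim ker(A − (6)·I) = n − 1 = 2

Summary:
  λ = 6: algebraic multiplicity = 3, geometric multiplicity = 2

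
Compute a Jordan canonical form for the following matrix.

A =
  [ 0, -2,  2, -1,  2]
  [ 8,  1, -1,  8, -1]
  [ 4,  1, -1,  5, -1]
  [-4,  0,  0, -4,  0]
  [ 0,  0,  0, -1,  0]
J_2(-2) ⊕ J_2(0) ⊕ J_1(0)

The characteristic polynomial is
  det(x·I − A) = x^5 + 4*x^4 + 4*x^3 = x^3*(x + 2)^2

Eigenvalues and multiplicities (the geometric multiplicity of λ is n − rank(A − λI), which equals the number of Jordan blocks for λ):
  λ = -2: algebraic multiplicity = 2, geometric multiplicity = 1
  λ = 0: algebraic multiplicity = 3, geometric multiplicity = 2

Determining the block sizes for each eigenvalue:
  λ = -2: one block (gm = 1), so the single block has size am = 2 → block sizes [2]
  λ = 0: 2 blocks summing to 3 forces exactly one block of size 2 and the rest size 1 → block sizes [2, 1]

Assembling the blocks gives a Jordan form
J =
  [-2,  1, 0, 0, 0]
  [ 0, -2, 0, 0, 0]
  [ 0,  0, 0, 1, 0]
  [ 0,  0, 0, 0, 0]
  [ 0,  0, 0, 0, 0]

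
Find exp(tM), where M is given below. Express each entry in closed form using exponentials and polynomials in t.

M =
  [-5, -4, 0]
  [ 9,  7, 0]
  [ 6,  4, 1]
e^{tM} =
  [-6*t*exp(t) + exp(t), -4*t*exp(t), 0]
  [9*t*exp(t), 6*t*exp(t) + exp(t), 0]
  [6*t*exp(t), 4*t*exp(t), exp(t)]

Strategy: write M = P · J · P⁻¹ where J is a Jordan canonical form, so e^{tM} = P · e^{tJ} · P⁻¹, and e^{tJ} can be computed block-by-block.

M has Jordan form
J =
  [1, 1, 0]
  [0, 1, 0]
  [0, 0, 1]
(up to reordering of blocks).

Per-block formulas:
  For a 1×1 block at λ = 1: exp(t · [1]) = [e^(1t)].
  For a 2×2 Jordan block J_2(1): exp(t · J_2(1)) = e^(1t)·(I + t·N), where N is the 2×2 nilpotent shift.

After assembling e^{tJ} and conjugating by P, we get:

e^{tM} =
  [-6*t*exp(t) + exp(t), -4*t*exp(t), 0]
  [9*t*exp(t), 6*t*exp(t) + exp(t), 0]
  [6*t*exp(t), 4*t*exp(t), exp(t)]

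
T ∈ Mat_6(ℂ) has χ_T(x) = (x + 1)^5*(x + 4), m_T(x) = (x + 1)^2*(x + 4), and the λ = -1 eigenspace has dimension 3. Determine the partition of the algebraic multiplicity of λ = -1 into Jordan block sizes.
Block sizes for λ = -1: [2, 2, 1]

Step 1 — from the characteristic polynomial, algebraic multiplicity of λ = -1 is 5. From dim ker(T − (-1)·I) = 3, there are exactly 3 Jordan blocks for λ = -1.
Step 2 — from the minimal polynomial, the factor (x + 1)^2 tells us the largest block for λ = -1 has size 2.
Step 3 — with total size 5, 3 blocks, and largest block 2, the block sizes (in nonincreasing order) are [2, 2, 1].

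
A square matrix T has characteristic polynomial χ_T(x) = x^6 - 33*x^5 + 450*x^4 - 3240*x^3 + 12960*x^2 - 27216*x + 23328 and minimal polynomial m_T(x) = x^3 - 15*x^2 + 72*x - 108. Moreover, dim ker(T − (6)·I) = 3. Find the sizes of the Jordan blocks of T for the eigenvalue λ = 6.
Block sizes for λ = 6: [2, 2, 1]

Step 1 — from the characteristic polynomial, algebraic multiplicity of λ = 6 is 5. From dim ker(T − (6)·I) = 3, there are exactly 3 Jordan blocks for λ = 6.
Step 2 — from the minimal polynomial, the factor (x − 6)^2 tells us the largest block for λ = 6 has size 2.
Step 3 — with total size 5, 3 blocks, and largest block 2, the block sizes (in nonincreasing order) are [2, 2, 1].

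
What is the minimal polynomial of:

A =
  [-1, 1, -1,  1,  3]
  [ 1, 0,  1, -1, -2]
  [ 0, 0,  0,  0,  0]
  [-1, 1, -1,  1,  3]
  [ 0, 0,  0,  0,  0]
x^3

The characteristic polynomial is χ_A(x) = x^5, so the eigenvalues are known. The minimal polynomial is
  m_A(x) = Π_λ (x − λ)^{k_λ}
where k_λ is the size of the *largest* Jordan block for λ (equivalently, the smallest k with (A − λI)^k v = 0 for every generalised eigenvector v of λ).

  λ = 0: largest Jordan block has size 3, contributing (x − 0)^3

So m_A(x) = x^3 = x^3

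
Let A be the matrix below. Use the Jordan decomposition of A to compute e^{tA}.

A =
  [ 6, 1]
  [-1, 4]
e^{tA} =
  [t*exp(5*t) + exp(5*t), t*exp(5*t)]
  [-t*exp(5*t), -t*exp(5*t) + exp(5*t)]

Strategy: write A = P · J · P⁻¹ where J is a Jordan canonical form, so e^{tA} = P · e^{tJ} · P⁻¹, and e^{tJ} can be computed block-by-block.

A has Jordan form
J =
  [5, 1]
  [0, 5]
(up to reordering of blocks).

Per-block formulas:
  For a 2×2 Jordan block J_2(5): exp(t · J_2(5)) = e^(5t)·(I + t·N), where N is the 2×2 nilpotent shift.

After assembling e^{tJ} and conjugating by P, we get:

e^{tA} =
  [t*exp(5*t) + exp(5*t), t*exp(5*t)]
  [-t*exp(5*t), -t*exp(5*t) + exp(5*t)]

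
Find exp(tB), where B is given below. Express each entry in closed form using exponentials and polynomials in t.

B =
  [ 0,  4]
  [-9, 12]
e^{tB} =
  [-6*t*exp(6*t) + exp(6*t), 4*t*exp(6*t)]
  [-9*t*exp(6*t), 6*t*exp(6*t) + exp(6*t)]

Strategy: write B = P · J · P⁻¹ where J is a Jordan canonical form, so e^{tB} = P · e^{tJ} · P⁻¹, and e^{tJ} can be computed block-by-block.

B has Jordan form
J =
  [6, 1]
  [0, 6]
(up to reordering of blocks).

Per-block formulas:
  For a 2×2 Jordan block J_2(6): exp(t · J_2(6)) = e^(6t)·(I + t·N), where N is the 2×2 nilpotent shift.

After assembling e^{tJ} and conjugating by P, we get:

e^{tB} =
  [-6*t*exp(6*t) + exp(6*t), 4*t*exp(6*t)]
  [-9*t*exp(6*t), 6*t*exp(6*t) + exp(6*t)]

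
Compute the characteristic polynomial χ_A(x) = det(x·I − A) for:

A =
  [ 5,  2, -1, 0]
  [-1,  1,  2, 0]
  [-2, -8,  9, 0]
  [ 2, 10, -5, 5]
x^4 - 20*x^3 + 150*x^2 - 500*x + 625

Expanding det(x·I − A) (e.g. by cofactor expansion or by noting that A is similar to its Jordan form J, which has the same characteristic polynomial as A) gives
  χ_A(x) = x^4 - 20*x^3 + 150*x^2 - 500*x + 625
which factors as (x - 5)^4. The eigenvalues (with algebraic multiplicities) are λ = 5 with multiplicity 4.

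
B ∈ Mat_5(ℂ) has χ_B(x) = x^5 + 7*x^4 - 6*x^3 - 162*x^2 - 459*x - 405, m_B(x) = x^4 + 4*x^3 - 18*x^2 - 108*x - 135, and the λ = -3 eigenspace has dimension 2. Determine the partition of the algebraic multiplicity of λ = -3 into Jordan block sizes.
Block sizes for λ = -3: [3, 1]

Step 1 — from the characteristic polynomial, algebraic multiplicity of λ = -3 is 4. From dim ker(B − (-3)·I) = 2, there are exactly 2 Jordan blocks for λ = -3.
Step 2 — from the minimal polynomial, the factor (x + 3)^3 tells us the largest block for λ = -3 has size 3.
Step 3 — with total size 4, 2 blocks, and largest block 3, the block sizes (in nonincreasing order) are [3, 1].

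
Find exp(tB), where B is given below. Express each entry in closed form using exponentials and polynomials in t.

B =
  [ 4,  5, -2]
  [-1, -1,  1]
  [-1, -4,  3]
e^{tB} =
  [t^2*exp(2*t)/2 + 2*t*exp(2*t) + exp(2*t), 3*t^2*exp(2*t)/2 + 5*t*exp(2*t), -t^2*exp(2*t)/2 - 2*t*exp(2*t)]
  [-t*exp(2*t), -3*t*exp(2*t) + exp(2*t), t*exp(2*t)]
  [t^2*exp(2*t)/2 - t*exp(2*t), 3*t^2*exp(2*t)/2 - 4*t*exp(2*t), -t^2*exp(2*t)/2 + t*exp(2*t) + exp(2*t)]

Strategy: write B = P · J · P⁻¹ where J is a Jordan canonical form, so e^{tB} = P · e^{tJ} · P⁻¹, and e^{tJ} can be computed block-by-block.

B has Jordan form
J =
  [2, 1, 0]
  [0, 2, 1]
  [0, 0, 2]
(up to reordering of blocks).

Per-block formulas:
  For a 3×3 Jordan block J_3(2): exp(t · J_3(2)) = e^(2t)·(I + t·N + (t^2/2)·N^2), where N is the 3×3 nilpotent shift.

After assembling e^{tJ} and conjugating by P, we get:

e^{tB} =
  [t^2*exp(2*t)/2 + 2*t*exp(2*t) + exp(2*t), 3*t^2*exp(2*t)/2 + 5*t*exp(2*t), -t^2*exp(2*t)/2 - 2*t*exp(2*t)]
  [-t*exp(2*t), -3*t*exp(2*t) + exp(2*t), t*exp(2*t)]
  [t^2*exp(2*t)/2 - t*exp(2*t), 3*t^2*exp(2*t)/2 - 4*t*exp(2*t), -t^2*exp(2*t)/2 + t*exp(2*t) + exp(2*t)]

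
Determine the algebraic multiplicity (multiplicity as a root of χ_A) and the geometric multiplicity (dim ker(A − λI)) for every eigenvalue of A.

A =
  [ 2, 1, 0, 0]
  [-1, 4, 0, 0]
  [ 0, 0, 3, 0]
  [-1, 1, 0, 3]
λ = 3: alg = 4, geom = 3

Step 1 — factor the characteristic polynomial to read off the algebraic multiplicities:
  χ_A(x) = (x - 3)^4

Step 2 — compute geometric multiplicities via the rank-nullity identity g(λ) = n − rank(A − λI):
  rank(A − (3)·I) = 1, so dim ker(A − (3)·I) = n − 1 = 3

Summary:
  λ = 3: algebraic multiplicity = 4, geometric multiplicity = 3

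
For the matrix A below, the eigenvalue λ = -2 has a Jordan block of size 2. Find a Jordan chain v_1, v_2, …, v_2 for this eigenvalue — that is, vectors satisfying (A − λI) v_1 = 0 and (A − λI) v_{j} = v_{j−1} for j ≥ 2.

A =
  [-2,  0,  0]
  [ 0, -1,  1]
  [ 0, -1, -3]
A Jordan chain for λ = -2 of length 2:
v_1 = (0, 1, -1)ᵀ
v_2 = (0, 1, 0)ᵀ

Let N = A − (-2)·I. We want v_2 with N^2 v_2 = 0 but N^1 v_2 ≠ 0; then v_{j-1} := N · v_j for j = 2, …, 2.

Pick v_2 = (0, 1, 0)ᵀ.
Then v_1 = N · v_2 = (0, 1, -1)ᵀ.

Sanity check: (A − (-2)·I) v_1 = (0, 0, 0)ᵀ = 0. ✓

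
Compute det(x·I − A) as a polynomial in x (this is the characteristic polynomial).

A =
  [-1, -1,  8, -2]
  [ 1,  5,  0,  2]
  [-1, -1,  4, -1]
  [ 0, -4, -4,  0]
x^4 - 8*x^3 + 24*x^2 - 32*x + 16

Expanding det(x·I − A) (e.g. by cofactor expansion or by noting that A is similar to its Jordan form J, which has the same characteristic polynomial as A) gives
  χ_A(x) = x^4 - 8*x^3 + 24*x^2 - 32*x + 16
which factors as (x - 2)^4. The eigenvalues (with algebraic multiplicities) are λ = 2 with multiplicity 4.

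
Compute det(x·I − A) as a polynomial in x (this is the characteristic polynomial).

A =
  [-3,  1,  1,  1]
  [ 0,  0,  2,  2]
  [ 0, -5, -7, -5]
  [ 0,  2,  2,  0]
x^4 + 10*x^3 + 37*x^2 + 60*x + 36

Expanding det(x·I − A) (e.g. by cofactor expansion or by noting that A is similar to its Jordan form J, which has the same characteristic polynomial as A) gives
  χ_A(x) = x^4 + 10*x^3 + 37*x^2 + 60*x + 36
which factors as (x + 2)^2*(x + 3)^2. The eigenvalues (with algebraic multiplicities) are λ = -3 with multiplicity 2, λ = -2 with multiplicity 2.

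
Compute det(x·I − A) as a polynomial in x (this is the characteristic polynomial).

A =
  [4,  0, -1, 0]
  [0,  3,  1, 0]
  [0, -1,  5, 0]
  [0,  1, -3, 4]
x^4 - 16*x^3 + 96*x^2 - 256*x + 256

Expanding det(x·I − A) (e.g. by cofactor expansion or by noting that A is similar to its Jordan form J, which has the same characteristic polynomial as A) gives
  χ_A(x) = x^4 - 16*x^3 + 96*x^2 - 256*x + 256
which factors as (x - 4)^4. The eigenvalues (with algebraic multiplicities) are λ = 4 with multiplicity 4.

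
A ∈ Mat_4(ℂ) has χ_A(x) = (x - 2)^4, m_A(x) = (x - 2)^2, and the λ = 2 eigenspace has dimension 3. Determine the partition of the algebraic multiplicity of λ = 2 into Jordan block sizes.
Block sizes for λ = 2: [2, 1, 1]

Step 1 — from the characteristic polynomial, algebraic multiplicity of λ = 2 is 4. From dim ker(A − (2)·I) = 3, there are exactly 3 Jordan blocks for λ = 2.
Step 2 — from the minimal polynomial, the factor (x − 2)^2 tells us the largest block for λ = 2 has size 2.
Step 3 — with total size 4, 3 blocks, and largest block 2, the block sizes (in nonincreasing order) are [2, 1, 1].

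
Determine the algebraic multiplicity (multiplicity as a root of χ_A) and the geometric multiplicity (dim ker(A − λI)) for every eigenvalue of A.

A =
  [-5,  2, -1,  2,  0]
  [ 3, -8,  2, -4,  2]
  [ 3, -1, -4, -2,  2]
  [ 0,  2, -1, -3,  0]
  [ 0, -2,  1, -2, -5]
λ = -5: alg = 5, geom = 3

Step 1 — factor the characteristic polynomial to read off the algebraic multiplicities:
  χ_A(x) = (x + 5)^5

Step 2 — compute geometric multiplicities via the rank-nullity identity g(λ) = n − rank(A − λI):
  rank(A − (-5)·I) = 2, so dim ker(A − (-5)·I) = n − 2 = 3

Summary:
  λ = -5: algebraic multiplicity = 5, geometric multiplicity = 3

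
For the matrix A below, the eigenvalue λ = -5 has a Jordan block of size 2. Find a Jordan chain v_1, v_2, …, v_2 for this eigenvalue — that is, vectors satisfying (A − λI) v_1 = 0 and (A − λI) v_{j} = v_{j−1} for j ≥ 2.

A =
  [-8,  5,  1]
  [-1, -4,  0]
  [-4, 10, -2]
A Jordan chain for λ = -5 of length 2:
v_1 = (-1, -1, 2)ᵀ
v_2 = (2, 1, 0)ᵀ

Let N = A − (-5)·I. We want v_2 with N^2 v_2 = 0 but N^1 v_2 ≠ 0; then v_{j-1} := N · v_j for j = 2, …, 2.

Pick v_2 = (2, 1, 0)ᵀ.
Then v_1 = N · v_2 = (-1, -1, 2)ᵀ.

Sanity check: (A − (-5)·I) v_1 = (0, 0, 0)ᵀ = 0. ✓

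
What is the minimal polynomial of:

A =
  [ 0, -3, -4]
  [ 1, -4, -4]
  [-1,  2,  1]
x^3 + 3*x^2 + 3*x + 1

The characteristic polynomial is χ_A(x) = (x + 1)^3, so the eigenvalues are known. The minimal polynomial is
  m_A(x) = Π_λ (x − λ)^{k_λ}
where k_λ is the size of the *largest* Jordan block for λ (equivalently, the smallest k with (A − λI)^k v = 0 for every generalised eigenvector v of λ).

  λ = -1: largest Jordan block has size 3, contributing (x + 1)^3

So m_A(x) = (x + 1)^3 = x^3 + 3*x^2 + 3*x + 1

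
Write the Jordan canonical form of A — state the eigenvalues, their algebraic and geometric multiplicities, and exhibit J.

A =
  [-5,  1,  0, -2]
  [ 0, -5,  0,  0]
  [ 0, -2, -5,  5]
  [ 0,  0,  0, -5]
J_2(-5) ⊕ J_2(-5)

The characteristic polynomial is
  det(x·I − A) = x^4 + 20*x^3 + 150*x^2 + 500*x + 625 = (x + 5)^4

Eigenvalues and multiplicities (the geometric multiplicity of λ is n − rank(A − λI), which equals the number of Jordan blocks for λ):
  λ = -5: algebraic multiplicity = 4, geometric multiplicity = 2

Determining the block sizes for each eigenvalue:
  λ = -5: with am = 4 and gm = 2, the partition is not yet determined (e.g. several partitions of 4 into 2 parts exist). Let N = A − (-5)·I. Computing rank(N^1) = 2, rank(N^2) = 0; the number of blocks of size ≥ j is rank(N^{j−1}) − rank(N^j), giving [2, 2]. So we have 2 block(s) of size 2 → block sizes [2, 2]

Assembling the blocks gives a Jordan form
J =
  [-5,  1,  0,  0]
  [ 0, -5,  0,  0]
  [ 0,  0, -5,  1]
  [ 0,  0,  0, -5]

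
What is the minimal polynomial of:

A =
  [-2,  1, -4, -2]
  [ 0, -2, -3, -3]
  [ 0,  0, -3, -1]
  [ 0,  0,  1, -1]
x^3 + 6*x^2 + 12*x + 8

The characteristic polynomial is χ_A(x) = (x + 2)^4, so the eigenvalues are known. The minimal polynomial is
  m_A(x) = Π_λ (x − λ)^{k_λ}
where k_λ is the size of the *largest* Jordan block for λ (equivalently, the smallest k with (A − λI)^k v = 0 for every generalised eigenvector v of λ).

  λ = -2: largest Jordan block has size 3, contributing (x + 2)^3

So m_A(x) = (x + 2)^3 = x^3 + 6*x^2 + 12*x + 8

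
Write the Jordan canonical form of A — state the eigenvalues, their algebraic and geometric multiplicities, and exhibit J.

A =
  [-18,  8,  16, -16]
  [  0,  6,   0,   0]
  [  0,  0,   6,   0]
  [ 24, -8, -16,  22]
J_1(-2) ⊕ J_1(6) ⊕ J_1(6) ⊕ J_1(6)

The characteristic polynomial is
  det(x·I − A) = x^4 - 16*x^3 + 72*x^2 - 432 = (x - 6)^3*(x + 2)

Eigenvalues and multiplicities (the geometric multiplicity of λ is n − rank(A − λI), which equals the number of Jordan blocks for λ):
  λ = -2: algebraic multiplicity = 1, geometric multiplicity = 1
  λ = 6: algebraic multiplicity = 3, geometric multiplicity = 3

Determining the block sizes for each eigenvalue:
  λ = -2: one block (gm = 1), so the single block has size am = 1 → block sizes [1]
  λ = 6: gm = am = 3, so every block has size 1 → block sizes [1, 1, 1]

Assembling the blocks gives a Jordan form
J =
  [-2, 0, 0, 0]
  [ 0, 6, 0, 0]
  [ 0, 0, 6, 0]
  [ 0, 0, 0, 6]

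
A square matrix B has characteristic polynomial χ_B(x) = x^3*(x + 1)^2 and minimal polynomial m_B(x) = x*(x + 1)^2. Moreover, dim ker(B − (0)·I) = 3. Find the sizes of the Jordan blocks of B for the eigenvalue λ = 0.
Block sizes for λ = 0: [1, 1, 1]

Step 1 — from the characteristic polynomial, algebraic multiplicity of λ = 0 is 3. From dim ker(B − (0)·I) = 3, there are exactly 3 Jordan blocks for λ = 0.
Step 2 — from the minimal polynomial, the factor (x − 0) tells us the largest block for λ = 0 has size 1.
Step 3 — with total size 3, 3 blocks, and largest block 1, the block sizes (in nonincreasing order) are [1, 1, 1].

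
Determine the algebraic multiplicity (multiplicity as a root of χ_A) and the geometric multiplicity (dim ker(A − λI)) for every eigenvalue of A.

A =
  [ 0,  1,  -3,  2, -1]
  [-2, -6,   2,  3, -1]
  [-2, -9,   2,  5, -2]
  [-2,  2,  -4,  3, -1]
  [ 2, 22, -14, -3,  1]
λ = 0: alg = 5, geom = 2

Step 1 — factor the characteristic polynomial to read off the algebraic multiplicities:
  χ_A(x) = x^5

Step 2 — compute geometric multiplicities via the rank-nullity identity g(λ) = n − rank(A − λI):
  rank(A − (0)·I) = 3, so dim ker(A − (0)·I) = n − 3 = 2

Summary:
  λ = 0: algebraic multiplicity = 5, geometric multiplicity = 2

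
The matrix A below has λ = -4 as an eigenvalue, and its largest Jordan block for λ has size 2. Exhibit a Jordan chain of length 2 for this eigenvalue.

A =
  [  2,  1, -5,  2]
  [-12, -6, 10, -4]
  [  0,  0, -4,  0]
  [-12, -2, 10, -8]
A Jordan chain for λ = -4 of length 2:
v_1 = (6, -12, 0, -12)ᵀ
v_2 = (1, 0, 0, 0)ᵀ

Let N = A − (-4)·I. We want v_2 with N^2 v_2 = 0 but N^1 v_2 ≠ 0; then v_{j-1} := N · v_j for j = 2, …, 2.

Pick v_2 = (1, 0, 0, 0)ᵀ.
Then v_1 = N · v_2 = (6, -12, 0, -12)ᵀ.

Sanity check: (A − (-4)·I) v_1 = (0, 0, 0, 0)ᵀ = 0. ✓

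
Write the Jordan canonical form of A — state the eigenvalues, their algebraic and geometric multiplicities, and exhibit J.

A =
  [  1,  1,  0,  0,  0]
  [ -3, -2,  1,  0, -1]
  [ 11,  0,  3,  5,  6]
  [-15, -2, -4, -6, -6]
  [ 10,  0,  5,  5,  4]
J_3(-1) ⊕ J_1(-1) ⊕ J_1(4)

The characteristic polynomial is
  det(x·I − A) = x^5 - 10*x^3 - 20*x^2 - 15*x - 4 = (x - 4)*(x + 1)^4

Eigenvalues and multiplicities (the geometric multiplicity of λ is n − rank(A − λI), which equals the number of Jordan blocks for λ):
  λ = -1: algebraic multiplicity = 4, geometric multiplicity = 2
  λ = 4: algebraic multiplicity = 1, geometric multiplicity = 1

Determining the block sizes for each eigenvalue:
  λ = -1: with am = 4 and gm = 2, the partition is not yet determined (e.g. several partitions of 4 into 2 parts exist). Let N = A − (-1)·I. Computing rank(N^1) = 3, rank(N^2) = 2, rank(N^3) = 1; the number of blocks of size ≥ j is rank(N^{j−1}) − rank(N^j), giving [2, 1, 1]. So we have 1 block(s) of size 3, 1 block(s) of size 1 → block sizes [3, 1]
  λ = 4: one block (gm = 1), so the single block has size am = 1 → block sizes [1]

Assembling the blocks gives a Jordan form
J =
  [-1,  1,  0,  0, 0]
  [ 0, -1,  1,  0, 0]
  [ 0,  0, -1,  0, 0]
  [ 0,  0,  0, -1, 0]
  [ 0,  0,  0,  0, 4]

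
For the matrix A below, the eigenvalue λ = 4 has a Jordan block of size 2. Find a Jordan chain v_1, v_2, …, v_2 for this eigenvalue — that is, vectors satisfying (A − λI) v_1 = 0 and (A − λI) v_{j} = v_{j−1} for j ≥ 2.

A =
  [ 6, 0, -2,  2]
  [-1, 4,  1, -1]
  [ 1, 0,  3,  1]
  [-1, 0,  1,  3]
A Jordan chain for λ = 4 of length 2:
v_1 = (2, -1, 1, -1)ᵀ
v_2 = (1, 0, 0, 0)ᵀ

Let N = A − (4)·I. We want v_2 with N^2 v_2 = 0 but N^1 v_2 ≠ 0; then v_{j-1} := N · v_j for j = 2, …, 2.

Pick v_2 = (1, 0, 0, 0)ᵀ.
Then v_1 = N · v_2 = (2, -1, 1, -1)ᵀ.

Sanity check: (A − (4)·I) v_1 = (0, 0, 0, 0)ᵀ = 0. ✓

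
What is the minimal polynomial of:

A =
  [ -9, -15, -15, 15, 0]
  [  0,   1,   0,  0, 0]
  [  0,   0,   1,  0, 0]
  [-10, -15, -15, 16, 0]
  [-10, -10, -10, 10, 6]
x^2 - 7*x + 6

The characteristic polynomial is χ_A(x) = (x - 6)^2*(x - 1)^3, so the eigenvalues are known. The minimal polynomial is
  m_A(x) = Π_λ (x − λ)^{k_λ}
where k_λ is the size of the *largest* Jordan block for λ (equivalently, the smallest k with (A − λI)^k v = 0 for every generalised eigenvector v of λ).

  λ = 1: largest Jordan block has size 1, contributing (x − 1)
  λ = 6: largest Jordan block has size 1, contributing (x − 6)

So m_A(x) = (x - 6)*(x - 1) = x^2 - 7*x + 6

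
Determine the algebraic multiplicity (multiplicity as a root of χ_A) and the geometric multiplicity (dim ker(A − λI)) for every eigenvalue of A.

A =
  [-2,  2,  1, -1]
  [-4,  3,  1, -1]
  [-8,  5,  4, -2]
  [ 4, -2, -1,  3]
λ = 2: alg = 4, geom = 2

Step 1 — factor the characteristic polynomial to read off the algebraic multiplicities:
  χ_A(x) = (x - 2)^4

Step 2 — compute geometric multiplicities via the rank-nullity identity g(λ) = n − rank(A − λI):
  rank(A − (2)·I) = 2, so dim ker(A − (2)·I) = n − 2 = 2

Summary:
  λ = 2: algebraic multiplicity = 4, geometric multiplicity = 2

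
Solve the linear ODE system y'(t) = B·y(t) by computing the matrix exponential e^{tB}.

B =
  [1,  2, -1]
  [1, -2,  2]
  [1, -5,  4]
e^{tB} =
  [t^2*exp(t)/2 + exp(t), -t^2*exp(t)/2 + 2*t*exp(t), t^2*exp(t)/2 - t*exp(t)]
  [-t^2*exp(t)/2 + t*exp(t), t^2*exp(t)/2 - 3*t*exp(t) + exp(t), -t^2*exp(t)/2 + 2*t*exp(t)]
  [-t^2*exp(t) + t*exp(t), t^2*exp(t) - 5*t*exp(t), -t^2*exp(t) + 3*t*exp(t) + exp(t)]

Strategy: write B = P · J · P⁻¹ where J is a Jordan canonical form, so e^{tB} = P · e^{tJ} · P⁻¹, and e^{tJ} can be computed block-by-block.

B has Jordan form
J =
  [1, 1, 0]
  [0, 1, 1]
  [0, 0, 1]
(up to reordering of blocks).

Per-block formulas:
  For a 3×3 Jordan block J_3(1): exp(t · J_3(1)) = e^(1t)·(I + t·N + (t^2/2)·N^2), where N is the 3×3 nilpotent shift.

After assembling e^{tJ} and conjugating by P, we get:

e^{tB} =
  [t^2*exp(t)/2 + exp(t), -t^2*exp(t)/2 + 2*t*exp(t), t^2*exp(t)/2 - t*exp(t)]
  [-t^2*exp(t)/2 + t*exp(t), t^2*exp(t)/2 - 3*t*exp(t) + exp(t), -t^2*exp(t)/2 + 2*t*exp(t)]
  [-t^2*exp(t) + t*exp(t), t^2*exp(t) - 5*t*exp(t), -t^2*exp(t) + 3*t*exp(t) + exp(t)]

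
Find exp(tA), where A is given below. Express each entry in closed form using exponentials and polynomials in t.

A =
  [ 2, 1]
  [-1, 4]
e^{tA} =
  [-t*exp(3*t) + exp(3*t), t*exp(3*t)]
  [-t*exp(3*t), t*exp(3*t) + exp(3*t)]

Strategy: write A = P · J · P⁻¹ where J is a Jordan canonical form, so e^{tA} = P · e^{tJ} · P⁻¹, and e^{tJ} can be computed block-by-block.

A has Jordan form
J =
  [3, 1]
  [0, 3]
(up to reordering of blocks).

Per-block formulas:
  For a 2×2 Jordan block J_2(3): exp(t · J_2(3)) = e^(3t)·(I + t·N), where N is the 2×2 nilpotent shift.

After assembling e^{tJ} and conjugating by P, we get:

e^{tA} =
  [-t*exp(3*t) + exp(3*t), t*exp(3*t)]
  [-t*exp(3*t), t*exp(3*t) + exp(3*t)]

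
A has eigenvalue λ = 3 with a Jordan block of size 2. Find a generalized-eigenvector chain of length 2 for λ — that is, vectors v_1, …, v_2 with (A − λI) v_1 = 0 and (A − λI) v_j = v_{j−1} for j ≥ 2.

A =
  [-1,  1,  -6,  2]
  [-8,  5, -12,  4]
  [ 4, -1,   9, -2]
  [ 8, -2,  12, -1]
A Jordan chain for λ = 3 of length 2:
v_1 = (-4, -8, 4, 8)ᵀ
v_2 = (1, 0, 0, 0)ᵀ

Let N = A − (3)·I. We want v_2 with N^2 v_2 = 0 but N^1 v_2 ≠ 0; then v_{j-1} := N · v_j for j = 2, …, 2.

Pick v_2 = (1, 0, 0, 0)ᵀ.
Then v_1 = N · v_2 = (-4, -8, 4, 8)ᵀ.

Sanity check: (A − (3)·I) v_1 = (0, 0, 0, 0)ᵀ = 0. ✓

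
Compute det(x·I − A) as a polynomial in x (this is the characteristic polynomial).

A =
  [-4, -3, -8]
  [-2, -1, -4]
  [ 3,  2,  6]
x^3 - x^2

Expanding det(x·I − A) (e.g. by cofactor expansion or by noting that A is similar to its Jordan form J, which has the same characteristic polynomial as A) gives
  χ_A(x) = x^3 - x^2
which factors as x^2*(x - 1). The eigenvalues (with algebraic multiplicities) are λ = 0 with multiplicity 2, λ = 1 with multiplicity 1.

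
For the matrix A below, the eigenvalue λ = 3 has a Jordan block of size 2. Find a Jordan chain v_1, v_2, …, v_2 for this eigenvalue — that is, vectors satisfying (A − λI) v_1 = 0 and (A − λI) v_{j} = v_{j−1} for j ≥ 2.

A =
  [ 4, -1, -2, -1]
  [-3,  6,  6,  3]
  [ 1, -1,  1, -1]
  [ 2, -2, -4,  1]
A Jordan chain for λ = 3 of length 2:
v_1 = (1, -3, 1, 2)ᵀ
v_2 = (1, 0, 0, 0)ᵀ

Let N = A − (3)·I. We want v_2 with N^2 v_2 = 0 but N^1 v_2 ≠ 0; then v_{j-1} := N · v_j for j = 2, …, 2.

Pick v_2 = (1, 0, 0, 0)ᵀ.
Then v_1 = N · v_2 = (1, -3, 1, 2)ᵀ.

Sanity check: (A − (3)·I) v_1 = (0, 0, 0, 0)ᵀ = 0. ✓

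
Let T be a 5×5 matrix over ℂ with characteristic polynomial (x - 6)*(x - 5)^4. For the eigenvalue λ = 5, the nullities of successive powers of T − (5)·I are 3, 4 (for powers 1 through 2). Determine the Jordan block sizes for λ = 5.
Block sizes for λ = 5: [2, 1, 1]

From the dimensions of kernels of powers, the number of Jordan blocks of size at least j is d_j − d_{j−1} where d_j = dim ker(N^j) (with d_0 = 0). Computing the differences gives [3, 1].
The number of blocks of size exactly k is (#blocks of size ≥ k) − (#blocks of size ≥ k + 1), so the partition is: 2 block(s) of size 1, 1 block(s) of size 2.
In nonincreasing order the block sizes are [2, 1, 1].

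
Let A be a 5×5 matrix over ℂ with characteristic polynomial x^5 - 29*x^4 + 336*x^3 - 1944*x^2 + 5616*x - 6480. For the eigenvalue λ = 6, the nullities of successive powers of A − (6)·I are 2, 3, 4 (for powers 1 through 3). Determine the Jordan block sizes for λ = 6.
Block sizes for λ = 6: [3, 1]

From the dimensions of kernels of powers, the number of Jordan blocks of size at least j is d_j − d_{j−1} where d_j = dim ker(N^j) (with d_0 = 0). Computing the differences gives [2, 1, 1].
The number of blocks of size exactly k is (#blocks of size ≥ k) − (#blocks of size ≥ k + 1), so the partition is: 1 block(s) of size 1, 1 block(s) of size 3.
In nonincreasing order the block sizes are [3, 1].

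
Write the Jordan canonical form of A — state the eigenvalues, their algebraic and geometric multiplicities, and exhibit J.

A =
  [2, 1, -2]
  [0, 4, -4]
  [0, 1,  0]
J_2(2) ⊕ J_1(2)

The characteristic polynomial is
  det(x·I − A) = x^3 - 6*x^2 + 12*x - 8 = (x - 2)^3

Eigenvalues and multiplicities (the geometric multiplicity of λ is n − rank(A − λI), which equals the number of Jordan blocks for λ):
  λ = 2: algebraic multiplicity = 3, geometric multiplicity = 2

Determining the block sizes for each eigenvalue:
  λ = 2: 2 blocks summing to 3 forces exactly one block of size 2 and the rest size 1 → block sizes [2, 1]

Assembling the blocks gives a Jordan form
J =
  [2, 1, 0]
  [0, 2, 0]
  [0, 0, 2]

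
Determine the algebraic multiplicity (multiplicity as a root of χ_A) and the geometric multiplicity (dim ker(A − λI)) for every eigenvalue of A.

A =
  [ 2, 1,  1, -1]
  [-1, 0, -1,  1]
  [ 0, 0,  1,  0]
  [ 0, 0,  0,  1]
λ = 1: alg = 4, geom = 3

Step 1 — factor the characteristic polynomial to read off the algebraic multiplicities:
  χ_A(x) = (x - 1)^4

Step 2 — compute geometric multiplicities via the rank-nullity identity g(λ) = n − rank(A − λI):
  rank(A − (1)·I) = 1, so dim ker(A − (1)·I) = n − 1 = 3

Summary:
  λ = 1: algebraic multiplicity = 4, geometric multiplicity = 3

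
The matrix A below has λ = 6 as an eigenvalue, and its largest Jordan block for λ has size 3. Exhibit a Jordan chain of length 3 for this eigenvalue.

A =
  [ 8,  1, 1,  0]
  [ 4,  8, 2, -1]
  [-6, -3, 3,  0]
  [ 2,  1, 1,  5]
A Jordan chain for λ = 6 of length 3:
v_1 = (2, 2, -6, 0)ᵀ
v_2 = (2, 4, -6, 2)ᵀ
v_3 = (1, 0, 0, 0)ᵀ

Let N = A − (6)·I. We want v_3 with N^3 v_3 = 0 but N^2 v_3 ≠ 0; then v_{j-1} := N · v_j for j = 3, …, 2.

Pick v_3 = (1, 0, 0, 0)ᵀ.
Then v_2 = N · v_3 = (2, 4, -6, 2)ᵀ.
Then v_1 = N · v_2 = (2, 2, -6, 0)ᵀ.

Sanity check: (A − (6)·I) v_1 = (0, 0, 0, 0)ᵀ = 0. ✓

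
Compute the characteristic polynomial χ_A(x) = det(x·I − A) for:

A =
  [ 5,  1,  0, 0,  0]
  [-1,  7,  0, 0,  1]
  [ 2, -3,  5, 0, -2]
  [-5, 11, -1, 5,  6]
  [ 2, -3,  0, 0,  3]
x^5 - 25*x^4 + 250*x^3 - 1250*x^2 + 3125*x - 3125

Expanding det(x·I − A) (e.g. by cofactor expansion or by noting that A is similar to its Jordan form J, which has the same characteristic polynomial as A) gives
  χ_A(x) = x^5 - 25*x^4 + 250*x^3 - 1250*x^2 + 3125*x - 3125
which factors as (x - 5)^5. The eigenvalues (with algebraic multiplicities) are λ = 5 with multiplicity 5.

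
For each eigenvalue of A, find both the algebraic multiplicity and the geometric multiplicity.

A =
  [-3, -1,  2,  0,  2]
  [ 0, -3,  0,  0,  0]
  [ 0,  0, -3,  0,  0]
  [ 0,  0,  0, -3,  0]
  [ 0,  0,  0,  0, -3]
λ = -3: alg = 5, geom = 4

Step 1 — factor the characteristic polynomial to read off the algebraic multiplicities:
  χ_A(x) = (x + 3)^5

Step 2 — compute geometric multiplicities via the rank-nullity identity g(λ) = n − rank(A − λI):
  rank(A − (-3)·I) = 1, so dim ker(A − (-3)·I) = n − 1 = 4

Summary:
  λ = -3: algebraic multiplicity = 5, geometric multiplicity = 4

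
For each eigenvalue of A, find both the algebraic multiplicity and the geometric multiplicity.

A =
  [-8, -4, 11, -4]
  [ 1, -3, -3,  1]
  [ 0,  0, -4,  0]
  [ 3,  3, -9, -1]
λ = -4: alg = 4, geom = 2

Step 1 — factor the characteristic polynomial to read off the algebraic multiplicities:
  χ_A(x) = (x + 4)^4

Step 2 — compute geometric multiplicities via the rank-nullity identity g(λ) = n − rank(A − λI):
  rank(A − (-4)·I) = 2, so dim ker(A − (-4)·I) = n − 2 = 2

Summary:
  λ = -4: algebraic multiplicity = 4, geometric multiplicity = 2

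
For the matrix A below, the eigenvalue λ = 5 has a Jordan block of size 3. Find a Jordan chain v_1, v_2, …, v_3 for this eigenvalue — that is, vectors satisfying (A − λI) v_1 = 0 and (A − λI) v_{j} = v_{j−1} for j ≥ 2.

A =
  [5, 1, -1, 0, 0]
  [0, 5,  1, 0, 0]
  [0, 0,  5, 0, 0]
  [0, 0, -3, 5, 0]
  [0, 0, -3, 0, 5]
A Jordan chain for λ = 5 of length 3:
v_1 = (1, 0, 0, 0, 0)ᵀ
v_2 = (-1, 1, 0, -3, -3)ᵀ
v_3 = (0, 0, 1, 0, 0)ᵀ

Let N = A − (5)·I. We want v_3 with N^3 v_3 = 0 but N^2 v_3 ≠ 0; then v_{j-1} := N · v_j for j = 3, …, 2.

Pick v_3 = (0, 0, 1, 0, 0)ᵀ.
Then v_2 = N · v_3 = (-1, 1, 0, -3, -3)ᵀ.
Then v_1 = N · v_2 = (1, 0, 0, 0, 0)ᵀ.

Sanity check: (A − (5)·I) v_1 = (0, 0, 0, 0, 0)ᵀ = 0. ✓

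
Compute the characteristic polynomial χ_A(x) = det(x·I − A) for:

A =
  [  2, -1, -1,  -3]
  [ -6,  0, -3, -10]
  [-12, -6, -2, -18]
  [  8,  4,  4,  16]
x^4 - 16*x^3 + 96*x^2 - 256*x + 256

Expanding det(x·I − A) (e.g. by cofactor expansion or by noting that A is similar to its Jordan form J, which has the same characteristic polynomial as A) gives
  χ_A(x) = x^4 - 16*x^3 + 96*x^2 - 256*x + 256
which factors as (x - 4)^4. The eigenvalues (with algebraic multiplicities) are λ = 4 with multiplicity 4.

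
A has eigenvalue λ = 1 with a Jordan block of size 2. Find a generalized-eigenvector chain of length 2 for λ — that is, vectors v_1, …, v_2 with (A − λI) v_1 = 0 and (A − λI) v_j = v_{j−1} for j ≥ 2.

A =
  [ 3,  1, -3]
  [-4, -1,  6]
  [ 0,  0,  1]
A Jordan chain for λ = 1 of length 2:
v_1 = (2, -4, 0)ᵀ
v_2 = (1, 0, 0)ᵀ

Let N = A − (1)·I. We want v_2 with N^2 v_2 = 0 but N^1 v_2 ≠ 0; then v_{j-1} := N · v_j for j = 2, …, 2.

Pick v_2 = (1, 0, 0)ᵀ.
Then v_1 = N · v_2 = (2, -4, 0)ᵀ.

Sanity check: (A − (1)·I) v_1 = (0, 0, 0)ᵀ = 0. ✓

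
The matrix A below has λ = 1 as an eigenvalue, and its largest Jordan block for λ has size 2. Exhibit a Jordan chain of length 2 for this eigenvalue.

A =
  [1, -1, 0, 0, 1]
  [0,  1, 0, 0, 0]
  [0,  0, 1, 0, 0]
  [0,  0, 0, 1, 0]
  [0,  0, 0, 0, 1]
A Jordan chain for λ = 1 of length 2:
v_1 = (-1, 0, 0, 0, 0)ᵀ
v_2 = (0, 1, 0, 0, 0)ᵀ

Let N = A − (1)·I. We want v_2 with N^2 v_2 = 0 but N^1 v_2 ≠ 0; then v_{j-1} := N · v_j for j = 2, …, 2.

Pick v_2 = (0, 1, 0, 0, 0)ᵀ.
Then v_1 = N · v_2 = (-1, 0, 0, 0, 0)ᵀ.

Sanity check: (A − (1)·I) v_1 = (0, 0, 0, 0, 0)ᵀ = 0. ✓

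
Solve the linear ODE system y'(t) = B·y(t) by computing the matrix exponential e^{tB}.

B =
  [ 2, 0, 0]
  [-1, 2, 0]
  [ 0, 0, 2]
e^{tB} =
  [exp(2*t), 0, 0]
  [-t*exp(2*t), exp(2*t), 0]
  [0, 0, exp(2*t)]

Strategy: write B = P · J · P⁻¹ where J is a Jordan canonical form, so e^{tB} = P · e^{tJ} · P⁻¹, and e^{tJ} can be computed block-by-block.

B has Jordan form
J =
  [2, 1, 0]
  [0, 2, 0]
  [0, 0, 2]
(up to reordering of blocks).

Per-block formulas:
  For a 1×1 block at λ = 2: exp(t · [2]) = [e^(2t)].
  For a 2×2 Jordan block J_2(2): exp(t · J_2(2)) = e^(2t)·(I + t·N), where N is the 2×2 nilpotent shift.

After assembling e^{tJ} and conjugating by P, we get:

e^{tB} =
  [exp(2*t), 0, 0]
  [-t*exp(2*t), exp(2*t), 0]
  [0, 0, exp(2*t)]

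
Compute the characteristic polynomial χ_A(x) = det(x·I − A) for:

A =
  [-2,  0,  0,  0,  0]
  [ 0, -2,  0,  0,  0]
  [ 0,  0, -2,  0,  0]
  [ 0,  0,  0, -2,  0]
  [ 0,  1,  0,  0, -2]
x^5 + 10*x^4 + 40*x^3 + 80*x^2 + 80*x + 32

Expanding det(x·I − A) (e.g. by cofactor expansion or by noting that A is similar to its Jordan form J, which has the same characteristic polynomial as A) gives
  χ_A(x) = x^5 + 10*x^4 + 40*x^3 + 80*x^2 + 80*x + 32
which factors as (x + 2)^5. The eigenvalues (with algebraic multiplicities) are λ = -2 with multiplicity 5.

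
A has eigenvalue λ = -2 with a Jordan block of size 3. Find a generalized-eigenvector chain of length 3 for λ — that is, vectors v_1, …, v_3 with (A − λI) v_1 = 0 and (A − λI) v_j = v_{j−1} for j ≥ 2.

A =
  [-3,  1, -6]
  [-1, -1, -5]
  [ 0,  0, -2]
A Jordan chain for λ = -2 of length 3:
v_1 = (1, 1, 0)ᵀ
v_2 = (-6, -5, 0)ᵀ
v_3 = (0, 0, 1)ᵀ

Let N = A − (-2)·I. We want v_3 with N^3 v_3 = 0 but N^2 v_3 ≠ 0; then v_{j-1} := N · v_j for j = 3, …, 2.

Pick v_3 = (0, 0, 1)ᵀ.
Then v_2 = N · v_3 = (-6, -5, 0)ᵀ.
Then v_1 = N · v_2 = (1, 1, 0)ᵀ.

Sanity check: (A − (-2)·I) v_1 = (0, 0, 0)ᵀ = 0. ✓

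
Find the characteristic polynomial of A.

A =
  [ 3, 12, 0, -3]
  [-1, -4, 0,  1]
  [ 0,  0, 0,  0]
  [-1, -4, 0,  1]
x^4

Expanding det(x·I − A) (e.g. by cofactor expansion or by noting that A is similar to its Jordan form J, which has the same characteristic polynomial as A) gives
  χ_A(x) = x^4
which factors as x^4. The eigenvalues (with algebraic multiplicities) are λ = 0 with multiplicity 4.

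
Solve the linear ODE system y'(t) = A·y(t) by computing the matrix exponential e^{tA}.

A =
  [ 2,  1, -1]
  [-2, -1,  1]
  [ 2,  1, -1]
e^{tA} =
  [2*t + 1, t, -t]
  [-2*t, 1 - t, t]
  [2*t, t, 1 - t]

Strategy: write A = P · J · P⁻¹ where J is a Jordan canonical form, so e^{tA} = P · e^{tJ} · P⁻¹, and e^{tJ} can be computed block-by-block.

A has Jordan form
J =
  [0, 1, 0]
  [0, 0, 0]
  [0, 0, 0]
(up to reordering of blocks).

Per-block formulas:
  For a 1×1 block at λ = 0: exp(t · [0]) = [e^(0t)].
  For a 2×2 Jordan block J_2(0): exp(t · J_2(0)) = e^(0t)·(I + t·N), where N is the 2×2 nilpotent shift.

After assembling e^{tJ} and conjugating by P, we get:

e^{tA} =
  [2*t + 1, t, -t]
  [-2*t, 1 - t, t]
  [2*t, t, 1 - t]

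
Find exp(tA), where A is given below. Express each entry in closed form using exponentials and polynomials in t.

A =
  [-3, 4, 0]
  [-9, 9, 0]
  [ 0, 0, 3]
e^{tA} =
  [-6*t*exp(3*t) + exp(3*t), 4*t*exp(3*t), 0]
  [-9*t*exp(3*t), 6*t*exp(3*t) + exp(3*t), 0]
  [0, 0, exp(3*t)]

Strategy: write A = P · J · P⁻¹ where J is a Jordan canonical form, so e^{tA} = P · e^{tJ} · P⁻¹, and e^{tJ} can be computed block-by-block.

A has Jordan form
J =
  [3, 1, 0]
  [0, 3, 0]
  [0, 0, 3]
(up to reordering of blocks).

Per-block formulas:
  For a 1×1 block at λ = 3: exp(t · [3]) = [e^(3t)].
  For a 2×2 Jordan block J_2(3): exp(t · J_2(3)) = e^(3t)·(I + t·N), where N is the 2×2 nilpotent shift.

After assembling e^{tJ} and conjugating by P, we get:

e^{tA} =
  [-6*t*exp(3*t) + exp(3*t), 4*t*exp(3*t), 0]
  [-9*t*exp(3*t), 6*t*exp(3*t) + exp(3*t), 0]
  [0, 0, exp(3*t)]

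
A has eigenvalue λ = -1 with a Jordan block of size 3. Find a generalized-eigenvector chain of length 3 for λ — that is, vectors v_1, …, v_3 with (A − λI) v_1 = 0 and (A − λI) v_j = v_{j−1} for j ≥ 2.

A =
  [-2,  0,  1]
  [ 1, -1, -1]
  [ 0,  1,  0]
A Jordan chain for λ = -1 of length 3:
v_1 = (1, -1, 1)ᵀ
v_2 = (-1, 1, 0)ᵀ
v_3 = (1, 0, 0)ᵀ

Let N = A − (-1)·I. We want v_3 with N^3 v_3 = 0 but N^2 v_3 ≠ 0; then v_{j-1} := N · v_j for j = 3, …, 2.

Pick v_3 = (1, 0, 0)ᵀ.
Then v_2 = N · v_3 = (-1, 1, 0)ᵀ.
Then v_1 = N · v_2 = (1, -1, 1)ᵀ.

Sanity check: (A − (-1)·I) v_1 = (0, 0, 0)ᵀ = 0. ✓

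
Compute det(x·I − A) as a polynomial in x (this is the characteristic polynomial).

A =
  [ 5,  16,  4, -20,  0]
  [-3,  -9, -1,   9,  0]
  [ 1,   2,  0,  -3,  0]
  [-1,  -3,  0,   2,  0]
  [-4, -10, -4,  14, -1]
x^5 + 3*x^4 + 2*x^3 - 2*x^2 - 3*x - 1

Expanding det(x·I − A) (e.g. by cofactor expansion or by noting that A is similar to its Jordan form J, which has the same characteristic polynomial as A) gives
  χ_A(x) = x^5 + 3*x^4 + 2*x^3 - 2*x^2 - 3*x - 1
which factors as (x - 1)*(x + 1)^4. The eigenvalues (with algebraic multiplicities) are λ = -1 with multiplicity 4, λ = 1 with multiplicity 1.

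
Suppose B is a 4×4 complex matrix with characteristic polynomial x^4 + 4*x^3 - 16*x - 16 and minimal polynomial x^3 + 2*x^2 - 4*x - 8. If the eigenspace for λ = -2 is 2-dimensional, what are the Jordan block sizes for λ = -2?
Block sizes for λ = -2: [2, 1]

Step 1 — from the characteristic polynomial, algebraic multiplicity of λ = -2 is 3. From dim ker(B − (-2)·I) = 2, there are exactly 2 Jordan blocks for λ = -2.
Step 2 — from the minimal polynomial, the factor (x + 2)^2 tells us the largest block for λ = -2 has size 2.
Step 3 — with total size 3, 2 blocks, and largest block 2, the block sizes (in nonincreasing order) are [2, 1].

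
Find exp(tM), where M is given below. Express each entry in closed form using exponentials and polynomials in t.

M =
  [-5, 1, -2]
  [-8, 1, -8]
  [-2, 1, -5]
e^{tM} =
  [-2*t*exp(-3*t) + exp(-3*t), t*exp(-3*t), -2*t*exp(-3*t)]
  [-8*t*exp(-3*t), 4*t*exp(-3*t) + exp(-3*t), -8*t*exp(-3*t)]
  [-2*t*exp(-3*t), t*exp(-3*t), -2*t*exp(-3*t) + exp(-3*t)]

Strategy: write M = P · J · P⁻¹ where J is a Jordan canonical form, so e^{tM} = P · e^{tJ} · P⁻¹, and e^{tJ} can be computed block-by-block.

M has Jordan form
J =
  [-3,  1,  0]
  [ 0, -3,  0]
  [ 0,  0, -3]
(up to reordering of blocks).

Per-block formulas:
  For a 2×2 Jordan block J_2(-3): exp(t · J_2(-3)) = e^(-3t)·(I + t·N), where N is the 2×2 nilpotent shift.
  For a 1×1 block at λ = -3: exp(t · [-3]) = [e^(-3t)].

After assembling e^{tJ} and conjugating by P, we get:

e^{tM} =
  [-2*t*exp(-3*t) + exp(-3*t), t*exp(-3*t), -2*t*exp(-3*t)]
  [-8*t*exp(-3*t), 4*t*exp(-3*t) + exp(-3*t), -8*t*exp(-3*t)]
  [-2*t*exp(-3*t), t*exp(-3*t), -2*t*exp(-3*t) + exp(-3*t)]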